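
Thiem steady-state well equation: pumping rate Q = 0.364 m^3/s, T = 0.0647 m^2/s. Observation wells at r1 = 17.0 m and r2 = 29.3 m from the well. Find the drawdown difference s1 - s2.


Thiem equation: s1 - s2 = Q/(2*pi*T) * ln(r2/r1).
ln(r2/r1) = ln(29.3/17.0) = 0.5444.
Q/(2*pi*T) = 0.364 / (2*pi*0.0647) = 0.364 / 0.4065 = 0.8954.
s1 - s2 = 0.8954 * 0.5444 = 0.4874 m.

0.4874


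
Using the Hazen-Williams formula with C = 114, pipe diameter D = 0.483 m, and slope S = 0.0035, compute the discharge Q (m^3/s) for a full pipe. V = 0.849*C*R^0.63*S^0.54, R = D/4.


For a full circular pipe, R = D/4 = 0.483/4 = 0.1207 m.
V = 0.849 * 114 * 0.1207^0.63 * 0.0035^0.54
  = 0.849 * 114 * 0.263991 * 0.047184
  = 1.2056 m/s.
Pipe area A = pi*D^2/4 = pi*0.483^2/4 = 0.1832 m^2.
Q = A * V = 0.1832 * 1.2056 = 0.2209 m^3/s.

0.2209


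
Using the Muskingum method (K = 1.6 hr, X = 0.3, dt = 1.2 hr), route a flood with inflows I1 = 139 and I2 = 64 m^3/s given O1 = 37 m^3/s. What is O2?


Muskingum coefficients:
denom = 2*K*(1-X) + dt = 2*1.6*(1-0.3) + 1.2 = 3.44.
C0 = (dt - 2*K*X)/denom = (1.2 - 2*1.6*0.3)/3.44 = 0.0698.
C1 = (dt + 2*K*X)/denom = (1.2 + 2*1.6*0.3)/3.44 = 0.6279.
C2 = (2*K*(1-X) - dt)/denom = 0.3023.
O2 = C0*I2 + C1*I1 + C2*O1
   = 0.0698*64 + 0.6279*139 + 0.3023*37
   = 102.93 m^3/s.

102.93


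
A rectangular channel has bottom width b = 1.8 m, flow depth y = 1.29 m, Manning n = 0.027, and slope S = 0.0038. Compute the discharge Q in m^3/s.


For a rectangular channel, the cross-sectional area A = b * y = 1.8 * 1.29 = 2.32 m^2.
The wetted perimeter P = b + 2y = 1.8 + 2*1.29 = 4.38 m.
Hydraulic radius R = A/P = 2.32/4.38 = 0.5301 m.
Velocity V = (1/n)*R^(2/3)*S^(1/2) = (1/0.027)*0.5301^(2/3)*0.0038^(1/2) = 1.4955 m/s.
Discharge Q = A * V = 2.32 * 1.4955 = 3.473 m^3/s.

3.473


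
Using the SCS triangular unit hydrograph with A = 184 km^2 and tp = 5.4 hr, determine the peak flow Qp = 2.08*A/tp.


SCS formula: Qp = 2.08 * A / tp.
Qp = 2.08 * 184 / 5.4
   = 382.72 / 5.4
   = 70.87 m^3/s per cm.

70.87


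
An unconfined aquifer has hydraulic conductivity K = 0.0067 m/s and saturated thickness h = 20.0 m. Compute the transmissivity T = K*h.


Transmissivity is defined as T = K * h.
T = 0.0067 * 20.0
  = 0.134 m^2/s.

0.134


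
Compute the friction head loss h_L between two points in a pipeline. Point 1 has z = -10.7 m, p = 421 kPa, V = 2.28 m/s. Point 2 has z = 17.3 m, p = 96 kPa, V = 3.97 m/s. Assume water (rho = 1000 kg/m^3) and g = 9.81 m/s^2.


Total head at each section: H = z + p/(rho*g) + V^2/(2g).
H1 = -10.7 + 421*1000/(1000*9.81) + 2.28^2/(2*9.81)
   = -10.7 + 42.915 + 0.265
   = 32.48 m.
H2 = 17.3 + 96*1000/(1000*9.81) + 3.97^2/(2*9.81)
   = 17.3 + 9.786 + 0.8033
   = 27.889 m.
h_L = H1 - H2 = 32.48 - 27.889 = 4.591 m.

4.591


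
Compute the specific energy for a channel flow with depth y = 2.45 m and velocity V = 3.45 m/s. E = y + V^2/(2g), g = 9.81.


Specific energy E = y + V^2/(2g).
Velocity head = V^2/(2g) = 3.45^2 / (2*9.81) = 11.9025 / 19.62 = 0.6067 m.
E = 2.45 + 0.6067 = 3.0567 m.

3.0567


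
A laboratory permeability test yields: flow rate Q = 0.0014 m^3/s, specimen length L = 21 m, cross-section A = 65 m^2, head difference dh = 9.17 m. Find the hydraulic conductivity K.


From K = Q*L / (A*dh):
Numerator: Q*L = 0.0014 * 21 = 0.0294.
Denominator: A*dh = 65 * 9.17 = 596.05.
K = 0.0294 / 596.05 = 4.9e-05 m/s.

4.9e-05


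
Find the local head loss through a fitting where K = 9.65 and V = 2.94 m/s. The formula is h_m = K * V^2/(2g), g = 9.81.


Minor loss formula: h_m = K * V^2/(2g).
V^2 = 2.94^2 = 8.6436.
V^2/(2g) = 8.6436 / 19.62 = 0.4406 m.
h_m = 9.65 * 0.4406 = 4.2513 m.

4.2513


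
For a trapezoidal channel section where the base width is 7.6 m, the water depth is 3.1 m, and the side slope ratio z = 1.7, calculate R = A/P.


For a trapezoidal section with side slope z:
A = (b + z*y)*y = (7.6 + 1.7*3.1)*3.1 = 39.897 m^2.
P = b + 2*y*sqrt(1 + z^2) = 7.6 + 2*3.1*sqrt(1 + 1.7^2) = 19.828 m.
R = A/P = 39.897 / 19.828 = 2.0121 m.

2.0121


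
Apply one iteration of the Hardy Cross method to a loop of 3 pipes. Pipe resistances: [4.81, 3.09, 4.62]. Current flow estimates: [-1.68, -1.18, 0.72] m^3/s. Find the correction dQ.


Numerator terms (r*Q*|Q|): 4.81*-1.68*|-1.68| = -13.5757; 3.09*-1.18*|-1.18| = -4.3025; 4.62*0.72*|0.72| = 2.395.
Sum of numerator = -15.4833.
Denominator terms (r*|Q|): 4.81*|-1.68| = 8.0808; 3.09*|-1.18| = 3.6462; 4.62*|0.72| = 3.3264.
2 * sum of denominator = 2 * 15.0534 = 30.1068.
dQ = --15.4833 / 30.1068 = 0.5143 m^3/s.

0.5143


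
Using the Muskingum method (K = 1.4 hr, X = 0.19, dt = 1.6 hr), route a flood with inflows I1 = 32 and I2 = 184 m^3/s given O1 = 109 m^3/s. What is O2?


Muskingum coefficients:
denom = 2*K*(1-X) + dt = 2*1.4*(1-0.19) + 1.6 = 3.868.
C0 = (dt - 2*K*X)/denom = (1.6 - 2*1.4*0.19)/3.868 = 0.2761.
C1 = (dt + 2*K*X)/denom = (1.6 + 2*1.4*0.19)/3.868 = 0.5512.
C2 = (2*K*(1-X) - dt)/denom = 0.1727.
O2 = C0*I2 + C1*I1 + C2*O1
   = 0.2761*184 + 0.5512*32 + 0.1727*109
   = 87.27 m^3/s.

87.27


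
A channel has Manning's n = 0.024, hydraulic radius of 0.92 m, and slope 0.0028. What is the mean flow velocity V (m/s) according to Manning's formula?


Manning's equation gives V = (1/n) * R^(2/3) * S^(1/2).
First, compute R^(2/3) = 0.92^(2/3) = 0.9459.
Next, S^(1/2) = 0.0028^(1/2) = 0.052915.
Then 1/n = 1/0.024 = 41.67.
V = 41.67 * 0.9459 * 0.052915 = 2.0856 m/s.

2.0856


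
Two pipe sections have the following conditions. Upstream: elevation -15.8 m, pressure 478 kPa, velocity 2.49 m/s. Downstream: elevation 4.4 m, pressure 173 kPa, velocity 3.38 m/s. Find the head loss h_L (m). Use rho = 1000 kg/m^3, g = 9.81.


Total head at each section: H = z + p/(rho*g) + V^2/(2g).
H1 = -15.8 + 478*1000/(1000*9.81) + 2.49^2/(2*9.81)
   = -15.8 + 48.726 + 0.316
   = 33.242 m.
H2 = 4.4 + 173*1000/(1000*9.81) + 3.38^2/(2*9.81)
   = 4.4 + 17.635 + 0.5823
   = 22.617 m.
h_L = H1 - H2 = 33.242 - 22.617 = 10.624 m.

10.624


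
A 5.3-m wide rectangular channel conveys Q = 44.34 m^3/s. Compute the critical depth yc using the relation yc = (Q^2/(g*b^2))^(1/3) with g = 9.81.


Using yc = (Q^2 / (g * b^2))^(1/3):
Q^2 = 44.34^2 = 1966.04.
g * b^2 = 9.81 * 5.3^2 = 9.81 * 28.09 = 275.56.
Q^2 / (g*b^2) = 1966.04 / 275.56 = 7.1347.
yc = 7.1347^(1/3) = 1.9251 m.

1.9251


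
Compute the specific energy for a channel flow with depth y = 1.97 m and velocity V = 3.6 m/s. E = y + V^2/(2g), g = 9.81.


Specific energy E = y + V^2/(2g).
Velocity head = V^2/(2g) = 3.6^2 / (2*9.81) = 12.96 / 19.62 = 0.6606 m.
E = 1.97 + 0.6606 = 2.6306 m.

2.6306


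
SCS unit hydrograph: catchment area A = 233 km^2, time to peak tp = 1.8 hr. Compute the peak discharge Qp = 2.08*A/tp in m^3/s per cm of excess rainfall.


SCS formula: Qp = 2.08 * A / tp.
Qp = 2.08 * 233 / 1.8
   = 484.64 / 1.8
   = 269.24 m^3/s per cm.

269.24


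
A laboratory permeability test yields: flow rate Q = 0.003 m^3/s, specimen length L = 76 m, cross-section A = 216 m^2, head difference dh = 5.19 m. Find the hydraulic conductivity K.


From K = Q*L / (A*dh):
Numerator: Q*L = 0.003 * 76 = 0.228.
Denominator: A*dh = 216 * 5.19 = 1121.04.
K = 0.228 / 1121.04 = 0.000203 m/s.

0.000203


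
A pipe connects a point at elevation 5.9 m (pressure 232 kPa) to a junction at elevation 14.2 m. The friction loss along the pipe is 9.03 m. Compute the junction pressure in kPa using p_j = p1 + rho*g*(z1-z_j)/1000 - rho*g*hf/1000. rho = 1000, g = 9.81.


Junction pressure: p_j = p1 + rho*g*(z1 - z_j)/1000 - rho*g*hf/1000.
Elevation term = 1000*9.81*(5.9 - 14.2)/1000 = -81.423 kPa.
Friction term = 1000*9.81*9.03/1000 = 88.584 kPa.
p_j = 232 + -81.423 - 88.584 = 61.99 kPa.

61.99


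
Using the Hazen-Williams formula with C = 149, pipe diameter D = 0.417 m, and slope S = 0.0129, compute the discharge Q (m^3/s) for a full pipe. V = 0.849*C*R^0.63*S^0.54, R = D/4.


For a full circular pipe, R = D/4 = 0.417/4 = 0.1042 m.
V = 0.849 * 149 * 0.1042^0.63 * 0.0129^0.54
  = 0.849 * 149 * 0.240651 * 0.095437
  = 2.9054 m/s.
Pipe area A = pi*D^2/4 = pi*0.417^2/4 = 0.1366 m^2.
Q = A * V = 0.1366 * 2.9054 = 0.3968 m^3/s.

0.3968


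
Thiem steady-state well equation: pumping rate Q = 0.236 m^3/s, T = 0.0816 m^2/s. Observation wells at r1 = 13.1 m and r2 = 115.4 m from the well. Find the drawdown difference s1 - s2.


Thiem equation: s1 - s2 = Q/(2*pi*T) * ln(r2/r1).
ln(r2/r1) = ln(115.4/13.1) = 2.1758.
Q/(2*pi*T) = 0.236 / (2*pi*0.0816) = 0.236 / 0.5127 = 0.4603.
s1 - s2 = 0.4603 * 2.1758 = 1.0015 m.

1.0015


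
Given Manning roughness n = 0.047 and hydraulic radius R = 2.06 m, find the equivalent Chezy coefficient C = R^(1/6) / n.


The Chezy coefficient relates to Manning's n through C = R^(1/6) / n.
R^(1/6) = 2.06^(1/6) = 1.128005.
C = 1.128005 / 0.047 = 24.0 m^(1/2)/s.

24.0


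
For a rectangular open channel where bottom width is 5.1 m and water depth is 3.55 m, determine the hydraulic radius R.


For a rectangular section:
Flow area A = b * y = 5.1 * 3.55 = 18.1 m^2.
Wetted perimeter P = b + 2y = 5.1 + 2*3.55 = 12.2 m.
Hydraulic radius R = A/P = 18.1 / 12.2 = 1.484 m.

1.484


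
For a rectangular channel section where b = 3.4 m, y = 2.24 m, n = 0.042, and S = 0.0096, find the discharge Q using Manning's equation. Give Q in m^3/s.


For a rectangular channel, the cross-sectional area A = b * y = 3.4 * 2.24 = 7.62 m^2.
The wetted perimeter P = b + 2y = 3.4 + 2*2.24 = 7.88 m.
Hydraulic radius R = A/P = 7.62/7.88 = 0.9665 m.
Velocity V = (1/n)*R^(2/3)*S^(1/2) = (1/0.042)*0.9665^(2/3)*0.0096^(1/2) = 2.2804 m/s.
Discharge Q = A * V = 7.62 * 2.2804 = 17.368 m^3/s.

17.368


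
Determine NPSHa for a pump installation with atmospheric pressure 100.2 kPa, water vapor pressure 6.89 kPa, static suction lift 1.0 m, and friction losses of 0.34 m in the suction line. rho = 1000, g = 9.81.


NPSHa = p_atm/(rho*g) - z_s - hf_s - p_vap/(rho*g).
p_atm/(rho*g) = 100.2*1000 / (1000*9.81) = 10.214 m.
p_vap/(rho*g) = 6.89*1000 / (1000*9.81) = 0.702 m.
NPSHa = 10.214 - 1.0 - 0.34 - 0.702
      = 8.17 m.

8.17


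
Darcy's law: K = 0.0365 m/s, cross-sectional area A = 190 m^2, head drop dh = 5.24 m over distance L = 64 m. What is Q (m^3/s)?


Darcy's law: Q = K * A * i, where i = dh/L.
Hydraulic gradient i = 5.24 / 64 = 0.081875.
Q = 0.0365 * 190 * 0.081875
  = 0.5678 m^3/s.

0.5678


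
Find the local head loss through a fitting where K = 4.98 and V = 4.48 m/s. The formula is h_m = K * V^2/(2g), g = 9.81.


Minor loss formula: h_m = K * V^2/(2g).
V^2 = 4.48^2 = 20.0704.
V^2/(2g) = 20.0704 / 19.62 = 1.023 m.
h_m = 4.98 * 1.023 = 5.0943 m.

5.0943


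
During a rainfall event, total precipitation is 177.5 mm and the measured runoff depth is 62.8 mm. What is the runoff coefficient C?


The runoff coefficient C = runoff depth / rainfall depth.
C = 62.8 / 177.5
  = 0.3538.

0.3538


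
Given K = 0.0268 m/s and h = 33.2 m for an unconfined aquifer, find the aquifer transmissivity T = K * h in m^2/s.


Transmissivity is defined as T = K * h.
T = 0.0268 * 33.2
  = 0.8898 m^2/s.

0.8898


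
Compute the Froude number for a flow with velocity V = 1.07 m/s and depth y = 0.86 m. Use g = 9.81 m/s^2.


The Froude number is defined as Fr = V / sqrt(g*y).
g*y = 9.81 * 0.86 = 8.4366.
sqrt(g*y) = sqrt(8.4366) = 2.9046.
Fr = 1.07 / 2.9046 = 0.3684.

0.3684


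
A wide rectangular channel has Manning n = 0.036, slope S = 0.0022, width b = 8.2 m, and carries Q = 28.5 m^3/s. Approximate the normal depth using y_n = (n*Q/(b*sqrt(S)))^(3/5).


We use the wide-channel approximation y_n = (n*Q/(b*sqrt(S)))^(3/5).
sqrt(S) = sqrt(0.0022) = 0.046904.
Numerator: n*Q = 0.036 * 28.5 = 1.026.
Denominator: b*sqrt(S) = 8.2 * 0.046904 = 0.384613.
arg = 2.6676.
y_n = 2.6676^(3/5) = 1.8017 m.

1.8017


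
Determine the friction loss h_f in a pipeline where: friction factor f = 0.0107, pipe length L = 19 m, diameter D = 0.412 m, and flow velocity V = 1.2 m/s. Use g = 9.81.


Darcy-Weisbach equation: h_f = f * (L/D) * V^2/(2g).
f * L/D = 0.0107 * 19/0.412 = 0.4934.
V^2/(2g) = 1.2^2 / (2*9.81) = 1.44 / 19.62 = 0.0734 m.
h_f = 0.4934 * 0.0734 = 0.036 m.

0.036


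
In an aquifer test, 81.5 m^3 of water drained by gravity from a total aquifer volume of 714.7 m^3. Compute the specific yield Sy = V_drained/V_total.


Specific yield Sy = Volume drained / Total volume.
Sy = 81.5 / 714.7
   = 0.114.

0.114


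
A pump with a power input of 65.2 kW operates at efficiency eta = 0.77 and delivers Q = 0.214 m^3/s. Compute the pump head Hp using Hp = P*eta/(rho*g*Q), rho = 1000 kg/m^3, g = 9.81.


Pump head formula: Hp = P * eta / (rho * g * Q).
Numerator: P * eta = 65.2 * 1000 * 0.77 = 50204.0 W.
Denominator: rho * g * Q = 1000 * 9.81 * 0.214 = 2099.34.
Hp = 50204.0 / 2099.34 = 23.91 m.

23.91


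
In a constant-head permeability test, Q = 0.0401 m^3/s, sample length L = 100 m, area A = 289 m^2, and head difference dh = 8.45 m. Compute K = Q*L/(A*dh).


From K = Q*L / (A*dh):
Numerator: Q*L = 0.0401 * 100 = 4.01.
Denominator: A*dh = 289 * 8.45 = 2442.05.
K = 4.01 / 2442.05 = 0.001642 m/s.

0.001642


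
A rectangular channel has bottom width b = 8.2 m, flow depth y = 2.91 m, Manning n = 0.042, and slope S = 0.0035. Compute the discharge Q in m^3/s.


For a rectangular channel, the cross-sectional area A = b * y = 8.2 * 2.91 = 23.86 m^2.
The wetted perimeter P = b + 2y = 8.2 + 2*2.91 = 14.02 m.
Hydraulic radius R = A/P = 23.86/14.02 = 1.702 m.
Velocity V = (1/n)*R^(2/3)*S^(1/2) = (1/0.042)*1.702^(2/3)*0.0035^(1/2) = 2.008 m/s.
Discharge Q = A * V = 23.86 * 2.008 = 47.914 m^3/s.

47.914


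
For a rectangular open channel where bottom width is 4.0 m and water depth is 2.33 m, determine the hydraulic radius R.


For a rectangular section:
Flow area A = b * y = 4.0 * 2.33 = 9.32 m^2.
Wetted perimeter P = b + 2y = 4.0 + 2*2.33 = 8.66 m.
Hydraulic radius R = A/P = 9.32 / 8.66 = 1.0762 m.

1.0762


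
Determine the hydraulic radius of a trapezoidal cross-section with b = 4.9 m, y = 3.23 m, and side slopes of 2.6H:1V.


For a trapezoidal section with side slope z:
A = (b + z*y)*y = (4.9 + 2.6*3.23)*3.23 = 42.953 m^2.
P = b + 2*y*sqrt(1 + z^2) = 4.9 + 2*3.23*sqrt(1 + 2.6^2) = 22.895 m.
R = A/P = 42.953 / 22.895 = 1.876 m.

1.876


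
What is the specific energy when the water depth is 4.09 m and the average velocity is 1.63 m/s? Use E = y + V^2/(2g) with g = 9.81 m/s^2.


Specific energy E = y + V^2/(2g).
Velocity head = V^2/(2g) = 1.63^2 / (2*9.81) = 2.6569 / 19.62 = 0.1354 m.
E = 4.09 + 0.1354 = 4.2254 m.

4.2254


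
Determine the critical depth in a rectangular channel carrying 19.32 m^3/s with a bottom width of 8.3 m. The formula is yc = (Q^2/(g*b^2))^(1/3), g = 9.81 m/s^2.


Using yc = (Q^2 / (g * b^2))^(1/3):
Q^2 = 19.32^2 = 373.26.
g * b^2 = 9.81 * 8.3^2 = 9.81 * 68.89 = 675.81.
Q^2 / (g*b^2) = 373.26 / 675.81 = 0.5523.
yc = 0.5523^(1/3) = 0.8205 m.

0.8205


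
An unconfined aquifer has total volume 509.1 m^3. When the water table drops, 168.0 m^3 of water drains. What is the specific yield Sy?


Specific yield Sy = Volume drained / Total volume.
Sy = 168.0 / 509.1
   = 0.33.

0.33


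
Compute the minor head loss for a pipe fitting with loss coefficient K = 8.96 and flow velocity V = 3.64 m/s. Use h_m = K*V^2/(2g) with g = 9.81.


Minor loss formula: h_m = K * V^2/(2g).
V^2 = 3.64^2 = 13.2496.
V^2/(2g) = 13.2496 / 19.62 = 0.6753 m.
h_m = 8.96 * 0.6753 = 6.0508 m.

6.0508


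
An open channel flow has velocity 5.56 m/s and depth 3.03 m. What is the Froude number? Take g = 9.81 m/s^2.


The Froude number is defined as Fr = V / sqrt(g*y).
g*y = 9.81 * 3.03 = 29.7243.
sqrt(g*y) = sqrt(29.7243) = 5.452.
Fr = 5.56 / 5.452 = 1.0198.

1.0198


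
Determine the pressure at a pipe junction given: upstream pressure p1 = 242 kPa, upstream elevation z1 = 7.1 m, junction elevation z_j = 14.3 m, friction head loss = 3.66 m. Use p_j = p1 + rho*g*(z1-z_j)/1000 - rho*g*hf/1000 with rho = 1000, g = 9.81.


Junction pressure: p_j = p1 + rho*g*(z1 - z_j)/1000 - rho*g*hf/1000.
Elevation term = 1000*9.81*(7.1 - 14.3)/1000 = -70.632 kPa.
Friction term = 1000*9.81*3.66/1000 = 35.905 kPa.
p_j = 242 + -70.632 - 35.905 = 135.46 kPa.

135.46


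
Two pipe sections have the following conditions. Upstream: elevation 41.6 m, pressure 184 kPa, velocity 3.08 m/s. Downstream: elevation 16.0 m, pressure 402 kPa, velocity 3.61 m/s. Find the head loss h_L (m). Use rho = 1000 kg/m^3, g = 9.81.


Total head at each section: H = z + p/(rho*g) + V^2/(2g).
H1 = 41.6 + 184*1000/(1000*9.81) + 3.08^2/(2*9.81)
   = 41.6 + 18.756 + 0.4835
   = 60.84 m.
H2 = 16.0 + 402*1000/(1000*9.81) + 3.61^2/(2*9.81)
   = 16.0 + 40.979 + 0.6642
   = 57.643 m.
h_L = H1 - H2 = 60.84 - 57.643 = 3.197 m.

3.197


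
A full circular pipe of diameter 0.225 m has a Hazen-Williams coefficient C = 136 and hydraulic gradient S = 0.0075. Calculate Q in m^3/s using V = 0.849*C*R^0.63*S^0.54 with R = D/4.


For a full circular pipe, R = D/4 = 0.225/4 = 0.0563 m.
V = 0.849 * 136 * 0.0563^0.63 * 0.0075^0.54
  = 0.849 * 136 * 0.163146 * 0.071209
  = 1.3414 m/s.
Pipe area A = pi*D^2/4 = pi*0.225^2/4 = 0.0398 m^2.
Q = A * V = 0.0398 * 1.3414 = 0.0533 m^3/s.

0.0533


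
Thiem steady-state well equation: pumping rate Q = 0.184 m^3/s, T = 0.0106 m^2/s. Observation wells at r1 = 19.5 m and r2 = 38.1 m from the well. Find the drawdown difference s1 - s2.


Thiem equation: s1 - s2 = Q/(2*pi*T) * ln(r2/r1).
ln(r2/r1) = ln(38.1/19.5) = 0.6698.
Q/(2*pi*T) = 0.184 / (2*pi*0.0106) = 0.184 / 0.0666 = 2.7627.
s1 - s2 = 2.7627 * 0.6698 = 1.8504 m.

1.8504


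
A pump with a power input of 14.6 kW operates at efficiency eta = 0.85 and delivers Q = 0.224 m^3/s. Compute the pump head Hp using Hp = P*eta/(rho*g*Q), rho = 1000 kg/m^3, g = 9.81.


Pump head formula: Hp = P * eta / (rho * g * Q).
Numerator: P * eta = 14.6 * 1000 * 0.85 = 12410.0 W.
Denominator: rho * g * Q = 1000 * 9.81 * 0.224 = 2197.44.
Hp = 12410.0 / 2197.44 = 5.65 m.

5.65


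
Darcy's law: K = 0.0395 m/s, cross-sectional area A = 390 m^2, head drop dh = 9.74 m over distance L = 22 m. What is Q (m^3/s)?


Darcy's law: Q = K * A * i, where i = dh/L.
Hydraulic gradient i = 9.74 / 22 = 0.442727.
Q = 0.0395 * 390 * 0.442727
  = 6.8202 m^3/s.

6.8202


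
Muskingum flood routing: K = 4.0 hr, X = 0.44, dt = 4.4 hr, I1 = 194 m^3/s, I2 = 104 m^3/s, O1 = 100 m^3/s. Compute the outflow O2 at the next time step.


Muskingum coefficients:
denom = 2*K*(1-X) + dt = 2*4.0*(1-0.44) + 4.4 = 8.88.
C0 = (dt - 2*K*X)/denom = (4.4 - 2*4.0*0.44)/8.88 = 0.0991.
C1 = (dt + 2*K*X)/denom = (4.4 + 2*4.0*0.44)/8.88 = 0.8919.
C2 = (2*K*(1-X) - dt)/denom = 0.009.
O2 = C0*I2 + C1*I1 + C2*O1
   = 0.0991*104 + 0.8919*194 + 0.009*100
   = 184.23 m^3/s.

184.23


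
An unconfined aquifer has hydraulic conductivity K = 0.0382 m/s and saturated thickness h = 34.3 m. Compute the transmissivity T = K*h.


Transmissivity is defined as T = K * h.
T = 0.0382 * 34.3
  = 1.3103 m^2/s.

1.3103


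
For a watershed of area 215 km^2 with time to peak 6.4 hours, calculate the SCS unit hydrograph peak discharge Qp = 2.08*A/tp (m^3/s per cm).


SCS formula: Qp = 2.08 * A / tp.
Qp = 2.08 * 215 / 6.4
   = 447.2 / 6.4
   = 69.88 m^3/s per cm.

69.88


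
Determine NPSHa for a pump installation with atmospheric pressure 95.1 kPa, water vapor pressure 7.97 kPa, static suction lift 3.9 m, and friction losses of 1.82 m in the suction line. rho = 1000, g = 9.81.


NPSHa = p_atm/(rho*g) - z_s - hf_s - p_vap/(rho*g).
p_atm/(rho*g) = 95.1*1000 / (1000*9.81) = 9.694 m.
p_vap/(rho*g) = 7.97*1000 / (1000*9.81) = 0.812 m.
NPSHa = 9.694 - 3.9 - 1.82 - 0.812
      = 3.16 m.

3.16


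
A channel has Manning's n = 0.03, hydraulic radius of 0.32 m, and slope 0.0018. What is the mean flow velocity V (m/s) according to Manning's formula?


Manning's equation gives V = (1/n) * R^(2/3) * S^(1/2).
First, compute R^(2/3) = 0.32^(2/3) = 0.4678.
Next, S^(1/2) = 0.0018^(1/2) = 0.042426.
Then 1/n = 1/0.03 = 33.33.
V = 33.33 * 0.4678 * 0.042426 = 0.6616 m/s.

0.6616


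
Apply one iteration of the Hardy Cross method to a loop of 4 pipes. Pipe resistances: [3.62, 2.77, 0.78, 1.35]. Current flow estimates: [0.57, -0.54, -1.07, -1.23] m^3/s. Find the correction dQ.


Numerator terms (r*Q*|Q|): 3.62*0.57*|0.57| = 1.1761; 2.77*-0.54*|-0.54| = -0.8077; 0.78*-1.07*|-1.07| = -0.893; 1.35*-1.23*|-1.23| = -2.0424.
Sum of numerator = -2.567.
Denominator terms (r*|Q|): 3.62*|0.57| = 2.0634; 2.77*|-0.54| = 1.4958; 0.78*|-1.07| = 0.8346; 1.35*|-1.23| = 1.6605.
2 * sum of denominator = 2 * 6.0543 = 12.1086.
dQ = --2.567 / 12.1086 = 0.212 m^3/s.

0.212


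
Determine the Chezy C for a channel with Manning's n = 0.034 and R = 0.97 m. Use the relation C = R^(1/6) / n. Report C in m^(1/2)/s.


The Chezy coefficient relates to Manning's n through C = R^(1/6) / n.
R^(1/6) = 0.97^(1/6) = 0.994936.
C = 0.994936 / 0.034 = 29.26 m^(1/2)/s.

29.26


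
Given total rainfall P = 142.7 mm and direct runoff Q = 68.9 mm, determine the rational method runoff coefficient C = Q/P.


The runoff coefficient C = runoff depth / rainfall depth.
C = 68.9 / 142.7
  = 0.4828.

0.4828


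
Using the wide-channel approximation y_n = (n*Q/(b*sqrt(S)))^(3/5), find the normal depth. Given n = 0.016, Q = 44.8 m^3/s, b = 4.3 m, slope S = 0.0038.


We use the wide-channel approximation y_n = (n*Q/(b*sqrt(S)))^(3/5).
sqrt(S) = sqrt(0.0038) = 0.061644.
Numerator: n*Q = 0.016 * 44.8 = 0.7168.
Denominator: b*sqrt(S) = 4.3 * 0.061644 = 0.265069.
arg = 2.7042.
y_n = 2.7042^(3/5) = 1.8164 m.

1.8164


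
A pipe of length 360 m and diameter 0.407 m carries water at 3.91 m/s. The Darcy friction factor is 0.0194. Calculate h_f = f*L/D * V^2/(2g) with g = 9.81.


Darcy-Weisbach equation: h_f = f * (L/D) * V^2/(2g).
f * L/D = 0.0194 * 360/0.407 = 17.1597.
V^2/(2g) = 3.91^2 / (2*9.81) = 15.2881 / 19.62 = 0.7792 m.
h_f = 17.1597 * 0.7792 = 13.371 m.

13.371


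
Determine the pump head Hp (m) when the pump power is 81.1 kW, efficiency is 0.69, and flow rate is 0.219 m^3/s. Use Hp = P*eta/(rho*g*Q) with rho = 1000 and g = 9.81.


Pump head formula: Hp = P * eta / (rho * g * Q).
Numerator: P * eta = 81.1 * 1000 * 0.69 = 55959.0 W.
Denominator: rho * g * Q = 1000 * 9.81 * 0.219 = 2148.39.
Hp = 55959.0 / 2148.39 = 26.05 m.

26.05


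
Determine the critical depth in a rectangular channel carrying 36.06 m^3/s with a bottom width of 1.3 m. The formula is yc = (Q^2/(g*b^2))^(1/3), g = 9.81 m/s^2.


Using yc = (Q^2 / (g * b^2))^(1/3):
Q^2 = 36.06^2 = 1300.32.
g * b^2 = 9.81 * 1.3^2 = 9.81 * 1.69 = 16.58.
Q^2 / (g*b^2) = 1300.32 / 16.58 = 78.427.
yc = 78.427^(1/3) = 4.2805 m.

4.2805


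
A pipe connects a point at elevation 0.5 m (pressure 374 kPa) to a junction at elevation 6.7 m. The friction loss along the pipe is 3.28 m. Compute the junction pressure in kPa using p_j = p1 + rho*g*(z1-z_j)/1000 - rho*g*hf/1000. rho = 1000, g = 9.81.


Junction pressure: p_j = p1 + rho*g*(z1 - z_j)/1000 - rho*g*hf/1000.
Elevation term = 1000*9.81*(0.5 - 6.7)/1000 = -60.822 kPa.
Friction term = 1000*9.81*3.28/1000 = 32.177 kPa.
p_j = 374 + -60.822 - 32.177 = 281.0 kPa.

281.0


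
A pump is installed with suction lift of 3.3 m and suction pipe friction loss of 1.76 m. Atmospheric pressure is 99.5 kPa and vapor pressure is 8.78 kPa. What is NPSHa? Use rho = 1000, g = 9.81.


NPSHa = p_atm/(rho*g) - z_s - hf_s - p_vap/(rho*g).
p_atm/(rho*g) = 99.5*1000 / (1000*9.81) = 10.143 m.
p_vap/(rho*g) = 8.78*1000 / (1000*9.81) = 0.895 m.
NPSHa = 10.143 - 3.3 - 1.76 - 0.895
      = 4.19 m.

4.19


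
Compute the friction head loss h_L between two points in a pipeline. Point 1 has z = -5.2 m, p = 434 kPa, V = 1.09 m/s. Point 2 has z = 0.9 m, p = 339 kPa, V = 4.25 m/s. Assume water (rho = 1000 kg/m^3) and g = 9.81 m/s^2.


Total head at each section: H = z + p/(rho*g) + V^2/(2g).
H1 = -5.2 + 434*1000/(1000*9.81) + 1.09^2/(2*9.81)
   = -5.2 + 44.241 + 0.0606
   = 39.101 m.
H2 = 0.9 + 339*1000/(1000*9.81) + 4.25^2/(2*9.81)
   = 0.9 + 34.557 + 0.9206
   = 36.377 m.
h_L = H1 - H2 = 39.101 - 36.377 = 2.724 m.

2.724


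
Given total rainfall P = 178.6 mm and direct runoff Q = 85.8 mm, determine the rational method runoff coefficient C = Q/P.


The runoff coefficient C = runoff depth / rainfall depth.
C = 85.8 / 178.6
  = 0.4804.

0.4804


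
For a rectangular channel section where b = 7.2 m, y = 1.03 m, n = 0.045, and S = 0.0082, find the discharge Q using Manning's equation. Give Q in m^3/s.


For a rectangular channel, the cross-sectional area A = b * y = 7.2 * 1.03 = 7.42 m^2.
The wetted perimeter P = b + 2y = 7.2 + 2*1.03 = 9.26 m.
Hydraulic radius R = A/P = 7.42/9.26 = 0.8009 m.
Velocity V = (1/n)*R^(2/3)*S^(1/2) = (1/0.045)*0.8009^(2/3)*0.0082^(1/2) = 1.7354 m/s.
Discharge Q = A * V = 7.42 * 1.7354 = 12.87 m^3/s.

12.87


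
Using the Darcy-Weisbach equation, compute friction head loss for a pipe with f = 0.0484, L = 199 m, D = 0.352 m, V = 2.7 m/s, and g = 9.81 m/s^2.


Darcy-Weisbach equation: h_f = f * (L/D) * V^2/(2g).
f * L/D = 0.0484 * 199/0.352 = 27.3625.
V^2/(2g) = 2.7^2 / (2*9.81) = 7.29 / 19.62 = 0.3716 m.
h_f = 27.3625 * 0.3716 = 10.167 m.

10.167


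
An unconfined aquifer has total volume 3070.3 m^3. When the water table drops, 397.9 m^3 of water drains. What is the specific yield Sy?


Specific yield Sy = Volume drained / Total volume.
Sy = 397.9 / 3070.3
   = 0.1296.

0.1296


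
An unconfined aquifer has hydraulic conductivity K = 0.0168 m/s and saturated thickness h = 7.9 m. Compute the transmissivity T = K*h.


Transmissivity is defined as T = K * h.
T = 0.0168 * 7.9
  = 0.1327 m^2/s.

0.1327


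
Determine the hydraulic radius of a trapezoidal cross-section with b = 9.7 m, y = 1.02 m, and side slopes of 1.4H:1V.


For a trapezoidal section with side slope z:
A = (b + z*y)*y = (9.7 + 1.4*1.02)*1.02 = 11.351 m^2.
P = b + 2*y*sqrt(1 + z^2) = 9.7 + 2*1.02*sqrt(1 + 1.4^2) = 13.21 m.
R = A/P = 11.351 / 13.21 = 0.8593 m.

0.8593


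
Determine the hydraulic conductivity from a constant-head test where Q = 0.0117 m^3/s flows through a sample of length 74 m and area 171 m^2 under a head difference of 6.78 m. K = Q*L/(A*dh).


From K = Q*L / (A*dh):
Numerator: Q*L = 0.0117 * 74 = 0.8658.
Denominator: A*dh = 171 * 6.78 = 1159.38.
K = 0.8658 / 1159.38 = 0.000747 m/s.

0.000747


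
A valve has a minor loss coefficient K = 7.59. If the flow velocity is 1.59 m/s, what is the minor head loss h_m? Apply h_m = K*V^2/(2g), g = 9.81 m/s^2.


Minor loss formula: h_m = K * V^2/(2g).
V^2 = 1.59^2 = 2.5281.
V^2/(2g) = 2.5281 / 19.62 = 0.1289 m.
h_m = 7.59 * 0.1289 = 0.978 m.

0.978


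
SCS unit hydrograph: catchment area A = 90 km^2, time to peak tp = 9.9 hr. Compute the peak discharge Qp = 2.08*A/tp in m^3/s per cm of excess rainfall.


SCS formula: Qp = 2.08 * A / tp.
Qp = 2.08 * 90 / 9.9
   = 187.2 / 9.9
   = 18.91 m^3/s per cm.

18.91


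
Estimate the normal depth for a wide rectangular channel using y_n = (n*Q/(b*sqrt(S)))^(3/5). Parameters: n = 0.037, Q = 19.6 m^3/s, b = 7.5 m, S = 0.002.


We use the wide-channel approximation y_n = (n*Q/(b*sqrt(S)))^(3/5).
sqrt(S) = sqrt(0.002) = 0.044721.
Numerator: n*Q = 0.037 * 19.6 = 0.7252.
Denominator: b*sqrt(S) = 7.5 * 0.044721 = 0.335407.
arg = 2.1621.
y_n = 2.1621^(3/5) = 1.5883 m.

1.5883


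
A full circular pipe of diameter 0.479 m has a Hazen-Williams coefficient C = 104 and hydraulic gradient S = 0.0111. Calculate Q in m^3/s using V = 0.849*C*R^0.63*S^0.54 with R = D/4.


For a full circular pipe, R = D/4 = 0.479/4 = 0.1197 m.
V = 0.849 * 104 * 0.1197^0.63 * 0.0111^0.54
  = 0.849 * 104 * 0.262611 * 0.087998
  = 2.0405 m/s.
Pipe area A = pi*D^2/4 = pi*0.479^2/4 = 0.1802 m^2.
Q = A * V = 0.1802 * 2.0405 = 0.3677 m^3/s.

0.3677


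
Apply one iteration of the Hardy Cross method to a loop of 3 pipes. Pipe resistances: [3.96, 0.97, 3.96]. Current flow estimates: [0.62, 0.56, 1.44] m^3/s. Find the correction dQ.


Numerator terms (r*Q*|Q|): 3.96*0.62*|0.62| = 1.5222; 0.97*0.56*|0.56| = 0.3042; 3.96*1.44*|1.44| = 8.2115.
Sum of numerator = 10.0379.
Denominator terms (r*|Q|): 3.96*|0.62| = 2.4552; 0.97*|0.56| = 0.5432; 3.96*|1.44| = 5.7024.
2 * sum of denominator = 2 * 8.7008 = 17.4016.
dQ = -10.0379 / 17.4016 = -0.5768 m^3/s.

-0.5768


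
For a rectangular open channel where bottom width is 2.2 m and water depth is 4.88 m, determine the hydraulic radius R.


For a rectangular section:
Flow area A = b * y = 2.2 * 4.88 = 10.74 m^2.
Wetted perimeter P = b + 2y = 2.2 + 2*4.88 = 11.96 m.
Hydraulic radius R = A/P = 10.74 / 11.96 = 0.8977 m.

0.8977


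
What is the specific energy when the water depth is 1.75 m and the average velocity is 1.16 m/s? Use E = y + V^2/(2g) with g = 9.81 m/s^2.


Specific energy E = y + V^2/(2g).
Velocity head = V^2/(2g) = 1.16^2 / (2*9.81) = 1.3456 / 19.62 = 0.0686 m.
E = 1.75 + 0.0686 = 1.8186 m.

1.8186


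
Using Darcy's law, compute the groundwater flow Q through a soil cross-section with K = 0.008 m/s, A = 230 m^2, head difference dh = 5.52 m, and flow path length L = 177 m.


Darcy's law: Q = K * A * i, where i = dh/L.
Hydraulic gradient i = 5.52 / 177 = 0.031186.
Q = 0.008 * 230 * 0.031186
  = 0.0574 m^3/s.

0.0574


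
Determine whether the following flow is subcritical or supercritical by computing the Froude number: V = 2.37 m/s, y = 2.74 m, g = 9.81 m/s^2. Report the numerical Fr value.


The Froude number is defined as Fr = V / sqrt(g*y).
g*y = 9.81 * 2.74 = 26.8794.
sqrt(g*y) = sqrt(26.8794) = 5.1845.
Fr = 2.37 / 5.1845 = 0.4571.
Since Fr < 1, the flow is subcritical.

0.4571


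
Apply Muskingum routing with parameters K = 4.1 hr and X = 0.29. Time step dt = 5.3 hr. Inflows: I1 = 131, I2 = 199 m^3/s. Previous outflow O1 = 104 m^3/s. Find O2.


Muskingum coefficients:
denom = 2*K*(1-X) + dt = 2*4.1*(1-0.29) + 5.3 = 11.122.
C0 = (dt - 2*K*X)/denom = (5.3 - 2*4.1*0.29)/11.122 = 0.2627.
C1 = (dt + 2*K*X)/denom = (5.3 + 2*4.1*0.29)/11.122 = 0.6903.
C2 = (2*K*(1-X) - dt)/denom = 0.0469.
O2 = C0*I2 + C1*I1 + C2*O1
   = 0.2627*199 + 0.6903*131 + 0.0469*104
   = 147.6 m^3/s.

147.6


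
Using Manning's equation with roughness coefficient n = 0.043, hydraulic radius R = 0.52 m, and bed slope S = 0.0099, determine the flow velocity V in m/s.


Manning's equation gives V = (1/n) * R^(2/3) * S^(1/2).
First, compute R^(2/3) = 0.52^(2/3) = 0.6466.
Next, S^(1/2) = 0.0099^(1/2) = 0.099499.
Then 1/n = 1/0.043 = 23.26.
V = 23.26 * 0.6466 * 0.099499 = 1.4963 m/s.

1.4963


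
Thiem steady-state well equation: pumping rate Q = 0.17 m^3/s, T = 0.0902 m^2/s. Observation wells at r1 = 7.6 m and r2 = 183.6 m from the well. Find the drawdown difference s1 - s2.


Thiem equation: s1 - s2 = Q/(2*pi*T) * ln(r2/r1).
ln(r2/r1) = ln(183.6/7.6) = 3.1846.
Q/(2*pi*T) = 0.17 / (2*pi*0.0902) = 0.17 / 0.5667 = 0.3.
s1 - s2 = 0.3 * 3.1846 = 0.9553 m.

0.9553


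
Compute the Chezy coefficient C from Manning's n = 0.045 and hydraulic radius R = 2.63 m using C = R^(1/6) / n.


The Chezy coefficient relates to Manning's n through C = R^(1/6) / n.
R^(1/6) = 2.63^(1/6) = 1.174878.
C = 1.174878 / 0.045 = 26.11 m^(1/2)/s.

26.11


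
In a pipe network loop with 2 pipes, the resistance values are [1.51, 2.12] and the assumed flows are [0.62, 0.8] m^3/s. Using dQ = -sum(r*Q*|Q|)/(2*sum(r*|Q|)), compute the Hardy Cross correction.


Numerator terms (r*Q*|Q|): 1.51*0.62*|0.62| = 0.5804; 2.12*0.8*|0.8| = 1.3568.
Sum of numerator = 1.9372.
Denominator terms (r*|Q|): 1.51*|0.62| = 0.9362; 2.12*|0.8| = 1.696.
2 * sum of denominator = 2 * 2.6322 = 5.2644.
dQ = -1.9372 / 5.2644 = -0.368 m^3/s.

-0.368


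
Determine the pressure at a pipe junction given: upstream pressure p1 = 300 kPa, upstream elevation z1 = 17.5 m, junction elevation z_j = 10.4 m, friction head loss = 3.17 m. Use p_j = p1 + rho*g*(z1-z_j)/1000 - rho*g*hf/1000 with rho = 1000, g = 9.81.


Junction pressure: p_j = p1 + rho*g*(z1 - z_j)/1000 - rho*g*hf/1000.
Elevation term = 1000*9.81*(17.5 - 10.4)/1000 = 69.651 kPa.
Friction term = 1000*9.81*3.17/1000 = 31.098 kPa.
p_j = 300 + 69.651 - 31.098 = 338.55 kPa.

338.55


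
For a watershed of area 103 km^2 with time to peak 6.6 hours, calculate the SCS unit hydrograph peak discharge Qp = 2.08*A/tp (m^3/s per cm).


SCS formula: Qp = 2.08 * A / tp.
Qp = 2.08 * 103 / 6.6
   = 214.24 / 6.6
   = 32.46 m^3/s per cm.

32.46


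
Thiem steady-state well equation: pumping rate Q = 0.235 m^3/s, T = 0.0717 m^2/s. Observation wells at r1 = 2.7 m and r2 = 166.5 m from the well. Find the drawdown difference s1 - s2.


Thiem equation: s1 - s2 = Q/(2*pi*T) * ln(r2/r1).
ln(r2/r1) = ln(166.5/2.7) = 4.1217.
Q/(2*pi*T) = 0.235 / (2*pi*0.0717) = 0.235 / 0.4505 = 0.5216.
s1 - s2 = 0.5216 * 4.1217 = 2.1501 m.

2.1501


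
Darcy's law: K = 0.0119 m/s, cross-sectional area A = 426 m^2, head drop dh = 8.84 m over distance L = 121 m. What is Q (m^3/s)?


Darcy's law: Q = K * A * i, where i = dh/L.
Hydraulic gradient i = 8.84 / 121 = 0.073058.
Q = 0.0119 * 426 * 0.073058
  = 0.3704 m^3/s.

0.3704


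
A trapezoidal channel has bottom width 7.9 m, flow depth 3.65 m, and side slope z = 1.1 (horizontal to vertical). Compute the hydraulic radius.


For a trapezoidal section with side slope z:
A = (b + z*y)*y = (7.9 + 1.1*3.65)*3.65 = 43.49 m^2.
P = b + 2*y*sqrt(1 + z^2) = 7.9 + 2*3.65*sqrt(1 + 1.1^2) = 18.752 m.
R = A/P = 43.49 / 18.752 = 2.3192 m.

2.3192


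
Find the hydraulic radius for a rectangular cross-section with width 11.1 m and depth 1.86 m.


For a rectangular section:
Flow area A = b * y = 11.1 * 1.86 = 20.65 m^2.
Wetted perimeter P = b + 2y = 11.1 + 2*1.86 = 14.82 m.
Hydraulic radius R = A/P = 20.65 / 14.82 = 1.3931 m.

1.3931


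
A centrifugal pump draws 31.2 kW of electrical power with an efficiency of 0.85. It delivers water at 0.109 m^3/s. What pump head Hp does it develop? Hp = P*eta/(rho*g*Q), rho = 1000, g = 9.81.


Pump head formula: Hp = P * eta / (rho * g * Q).
Numerator: P * eta = 31.2 * 1000 * 0.85 = 26520.0 W.
Denominator: rho * g * Q = 1000 * 9.81 * 0.109 = 1069.29.
Hp = 26520.0 / 1069.29 = 24.8 m.

24.8


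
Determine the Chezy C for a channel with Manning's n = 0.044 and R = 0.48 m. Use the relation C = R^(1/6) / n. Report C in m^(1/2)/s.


The Chezy coefficient relates to Manning's n through C = R^(1/6) / n.
R^(1/6) = 0.48^(1/6) = 0.884858.
C = 0.884858 / 0.044 = 20.11 m^(1/2)/s.

20.11


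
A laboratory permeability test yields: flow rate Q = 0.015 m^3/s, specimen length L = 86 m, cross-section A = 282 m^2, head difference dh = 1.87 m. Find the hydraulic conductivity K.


From K = Q*L / (A*dh):
Numerator: Q*L = 0.015 * 86 = 1.29.
Denominator: A*dh = 282 * 1.87 = 527.34.
K = 1.29 / 527.34 = 0.002446 m/s.

0.002446


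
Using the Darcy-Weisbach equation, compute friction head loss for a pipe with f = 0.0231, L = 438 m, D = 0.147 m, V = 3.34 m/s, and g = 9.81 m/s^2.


Darcy-Weisbach equation: h_f = f * (L/D) * V^2/(2g).
f * L/D = 0.0231 * 438/0.147 = 68.8286.
V^2/(2g) = 3.34^2 / (2*9.81) = 11.1556 / 19.62 = 0.5686 m.
h_f = 68.8286 * 0.5686 = 39.135 m.

39.135


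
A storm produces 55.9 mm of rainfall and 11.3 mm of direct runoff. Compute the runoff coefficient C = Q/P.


The runoff coefficient C = runoff depth / rainfall depth.
C = 11.3 / 55.9
  = 0.2021.

0.2021


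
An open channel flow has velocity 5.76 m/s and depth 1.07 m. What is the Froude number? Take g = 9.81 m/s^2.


The Froude number is defined as Fr = V / sqrt(g*y).
g*y = 9.81 * 1.07 = 10.4967.
sqrt(g*y) = sqrt(10.4967) = 3.2399.
Fr = 5.76 / 3.2399 = 1.7779.

1.7779


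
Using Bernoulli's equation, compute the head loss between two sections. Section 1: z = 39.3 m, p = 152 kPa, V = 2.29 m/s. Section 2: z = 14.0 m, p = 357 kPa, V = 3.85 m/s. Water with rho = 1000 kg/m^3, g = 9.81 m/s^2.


Total head at each section: H = z + p/(rho*g) + V^2/(2g).
H1 = 39.3 + 152*1000/(1000*9.81) + 2.29^2/(2*9.81)
   = 39.3 + 15.494 + 0.2673
   = 55.062 m.
H2 = 14.0 + 357*1000/(1000*9.81) + 3.85^2/(2*9.81)
   = 14.0 + 36.391 + 0.7555
   = 51.147 m.
h_L = H1 - H2 = 55.062 - 51.147 = 3.915 m.

3.915


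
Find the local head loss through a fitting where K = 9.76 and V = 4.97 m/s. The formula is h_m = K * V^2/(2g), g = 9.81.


Minor loss formula: h_m = K * V^2/(2g).
V^2 = 4.97^2 = 24.7009.
V^2/(2g) = 24.7009 / 19.62 = 1.259 m.
h_m = 9.76 * 1.259 = 12.2875 m.

12.2875


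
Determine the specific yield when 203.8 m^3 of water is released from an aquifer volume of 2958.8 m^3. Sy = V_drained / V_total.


Specific yield Sy = Volume drained / Total volume.
Sy = 203.8 / 2958.8
   = 0.0689.

0.0689


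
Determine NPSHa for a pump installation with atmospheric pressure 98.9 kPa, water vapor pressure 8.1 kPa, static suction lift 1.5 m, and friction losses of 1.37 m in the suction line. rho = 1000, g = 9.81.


NPSHa = p_atm/(rho*g) - z_s - hf_s - p_vap/(rho*g).
p_atm/(rho*g) = 98.9*1000 / (1000*9.81) = 10.082 m.
p_vap/(rho*g) = 8.1*1000 / (1000*9.81) = 0.826 m.
NPSHa = 10.082 - 1.5 - 1.37 - 0.826
      = 6.39 m.

6.39


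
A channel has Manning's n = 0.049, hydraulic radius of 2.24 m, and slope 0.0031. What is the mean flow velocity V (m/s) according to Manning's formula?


Manning's equation gives V = (1/n) * R^(2/3) * S^(1/2).
First, compute R^(2/3) = 2.24^(2/3) = 1.712.
Next, S^(1/2) = 0.0031^(1/2) = 0.055678.
Then 1/n = 1/0.049 = 20.41.
V = 20.41 * 1.712 * 0.055678 = 1.9453 m/s.

1.9453


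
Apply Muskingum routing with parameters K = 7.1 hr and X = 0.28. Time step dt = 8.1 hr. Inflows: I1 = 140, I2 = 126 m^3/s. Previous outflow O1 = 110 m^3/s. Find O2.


Muskingum coefficients:
denom = 2*K*(1-X) + dt = 2*7.1*(1-0.28) + 8.1 = 18.324.
C0 = (dt - 2*K*X)/denom = (8.1 - 2*7.1*0.28)/18.324 = 0.2251.
C1 = (dt + 2*K*X)/denom = (8.1 + 2*7.1*0.28)/18.324 = 0.659.
C2 = (2*K*(1-X) - dt)/denom = 0.1159.
O2 = C0*I2 + C1*I1 + C2*O1
   = 0.2251*126 + 0.659*140 + 0.1159*110
   = 133.37 m^3/s.

133.37


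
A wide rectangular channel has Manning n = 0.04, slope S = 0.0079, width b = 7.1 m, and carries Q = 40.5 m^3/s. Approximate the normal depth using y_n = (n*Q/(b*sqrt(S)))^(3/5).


We use the wide-channel approximation y_n = (n*Q/(b*sqrt(S)))^(3/5).
sqrt(S) = sqrt(0.0079) = 0.088882.
Numerator: n*Q = 0.04 * 40.5 = 1.62.
Denominator: b*sqrt(S) = 7.1 * 0.088882 = 0.631062.
arg = 2.5671.
y_n = 2.5671^(3/5) = 1.7606 m.

1.7606


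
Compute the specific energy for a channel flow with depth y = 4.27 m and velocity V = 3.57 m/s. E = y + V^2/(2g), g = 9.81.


Specific energy E = y + V^2/(2g).
Velocity head = V^2/(2g) = 3.57^2 / (2*9.81) = 12.7449 / 19.62 = 0.6496 m.
E = 4.27 + 0.6496 = 4.9196 m.

4.9196


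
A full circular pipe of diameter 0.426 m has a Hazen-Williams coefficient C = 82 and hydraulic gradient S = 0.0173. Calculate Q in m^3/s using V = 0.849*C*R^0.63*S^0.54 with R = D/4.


For a full circular pipe, R = D/4 = 0.426/4 = 0.1065 m.
V = 0.849 * 82 * 0.1065^0.63 * 0.0173^0.54
  = 0.849 * 82 * 0.24391 * 0.111827
  = 1.8989 m/s.
Pipe area A = pi*D^2/4 = pi*0.426^2/4 = 0.1425 m^2.
Q = A * V = 0.1425 * 1.8989 = 0.2706 m^3/s.

0.2706


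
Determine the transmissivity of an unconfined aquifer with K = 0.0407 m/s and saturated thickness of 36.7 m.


Transmissivity is defined as T = K * h.
T = 0.0407 * 36.7
  = 1.4937 m^2/s.

1.4937


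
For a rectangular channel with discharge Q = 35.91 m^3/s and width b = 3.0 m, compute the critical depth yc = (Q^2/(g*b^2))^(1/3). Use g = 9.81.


Using yc = (Q^2 / (g * b^2))^(1/3):
Q^2 = 35.91^2 = 1289.53.
g * b^2 = 9.81 * 3.0^2 = 9.81 * 9.0 = 88.29.
Q^2 / (g*b^2) = 1289.53 / 88.29 = 14.6056.
yc = 14.6056^(1/3) = 2.4444 m.

2.4444


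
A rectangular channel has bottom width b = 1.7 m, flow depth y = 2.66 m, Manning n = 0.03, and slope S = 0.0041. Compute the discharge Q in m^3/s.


For a rectangular channel, the cross-sectional area A = b * y = 1.7 * 2.66 = 4.52 m^2.
The wetted perimeter P = b + 2y = 1.7 + 2*2.66 = 7.02 m.
Hydraulic radius R = A/P = 4.52/7.02 = 0.6442 m.
Velocity V = (1/n)*R^(2/3)*S^(1/2) = (1/0.03)*0.6442^(2/3)*0.0041^(1/2) = 1.592 m/s.
Discharge Q = A * V = 4.52 * 1.592 = 7.199 m^3/s.

7.199
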